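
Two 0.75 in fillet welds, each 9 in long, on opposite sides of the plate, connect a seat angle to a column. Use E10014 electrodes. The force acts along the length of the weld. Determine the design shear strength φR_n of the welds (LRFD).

E100XX → F_EXX = 100 ksi.
Effective throat t_e = 0.707 × 0.75 = 0.5302 in.
Total length L = 18 in; A_we = 0.5302 × 18 = 9.544 in².
F_nw = 0.6 F_EXX = 0.6 × 100 = 60 ksi.
φR_n = 0.75 × 60 × 9.544 = 429.5 kip.

φR_n ≈ 430 kip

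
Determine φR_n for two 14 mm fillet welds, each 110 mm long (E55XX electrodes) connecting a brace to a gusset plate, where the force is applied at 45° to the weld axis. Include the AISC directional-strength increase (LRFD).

φR_n ≈ 699 kN

E55XX → F_EXX = 550 MPa.
t_e = 0.707 × 14 = 9.898 mm; A_we = 9.898 × 220 = 2178 mm².
Directional factor: 1.0 + 0.5 sin^1.5(45°) = 1.297.
F_nw = 0.6 × 550 × 1.297 = 428.1 MPa.
φR_n = 0.75 × 428.1 × 2178 × 10⁻³ = 699.2 kN.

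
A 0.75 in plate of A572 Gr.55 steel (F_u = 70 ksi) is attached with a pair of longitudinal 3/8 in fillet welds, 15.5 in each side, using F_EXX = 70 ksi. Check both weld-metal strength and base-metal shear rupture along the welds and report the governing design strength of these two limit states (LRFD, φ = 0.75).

t_e = 0.707 × 0.375 = 0.2651 in; L = 31 in.
Weld metal: φR_n = 0.75 × 0.6 × 70 × 0.2651 × 31 = 258.9 kips.
Base metal (shear rupture): φR_n = 0.75 × 0.6 × 70 × 0.75 × 31 = 732.4 kips.
Governing: weld metal.

φR_n ≈ 259 kips (weld metal governs)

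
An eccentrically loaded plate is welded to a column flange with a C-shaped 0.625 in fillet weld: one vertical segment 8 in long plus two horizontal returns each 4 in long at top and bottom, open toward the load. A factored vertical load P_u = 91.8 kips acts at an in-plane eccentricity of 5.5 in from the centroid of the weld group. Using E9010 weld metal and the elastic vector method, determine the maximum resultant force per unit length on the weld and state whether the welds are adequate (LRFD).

f_max ≈ 16.9 kip/in; adequate

E90XX → F_EXX = 90 ksi.
Total weld length L_w = 16 in. Treat welds as unit-width lines.
Centroid: x̄ = 2×4×2 / 16 = 1 in from the vertical weld.
Polar moment about centroid: J = I_x + I_y = [8³/12 + 2×4×4²] + [8×1² + 2(4³/12 + 4×1²)] = 197.3 in³.
Direct shear f_v = P/L_w = 91.8 / 16 = 5.737 kip/in (vertical).
Torsion M = P·e = 91.8 × 5.5 = 504.9 kip·in.
Critical point at (x, y) = (3, 4) from centroid. f_tx = M·y/J = 10.23 kip/in; f_ty = M·x/J = 7.676 kip/in.
Resultant f_max = √[f_tx² + (f_v + f_ty)²] = √[10.23² + (5.737 + 7.676)²] = 16.87 kip/in.
Capacity per unit length: φr_n = 0.75 × 0.6 × 90 × (0.707 × 0.625) = 17.9 kip/in.
16.87 ≤ 17.9 → adequate.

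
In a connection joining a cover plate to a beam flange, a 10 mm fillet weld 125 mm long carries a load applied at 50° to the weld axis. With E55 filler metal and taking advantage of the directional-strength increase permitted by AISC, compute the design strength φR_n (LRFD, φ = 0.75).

E55XX → F_EXX = 550 MPa.
t_e = 0.707 × 10 = 7.07 mm; A_we = 7.07 × 125 = 883.7 mm².
Directional factor: 1.0 + 0.5 sin^1.5(50°) = 1.335.
F_nw = 0.6 × 550 × 1.335 = 440.6 MPa.
φR_n = 0.75 × 440.6 × 883.7 × 10⁻³ = 292.1 kN.

φR_n ≈ 292 kN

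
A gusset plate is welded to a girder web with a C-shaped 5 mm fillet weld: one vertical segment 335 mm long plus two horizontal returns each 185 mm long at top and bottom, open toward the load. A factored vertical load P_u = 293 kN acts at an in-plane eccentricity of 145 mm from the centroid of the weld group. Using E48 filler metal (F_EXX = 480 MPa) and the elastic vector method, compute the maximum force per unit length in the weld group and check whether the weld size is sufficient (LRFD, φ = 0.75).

Total weld length L_w = 705 mm. Treat welds as unit-width lines.
Centroid: x̄ = 2×185×92.5 / 705 = 48.55 mm from the vertical weld.
Polar moment about centroid: J = I_x + I_y = [335³/12 + 2×185×167.5²] + [335×48.55² + 2(185³/12 + 185×43.95²)] = 16070000 mm³.
Direct shear f_v = P/L_w = 293×10³ / 705 = 415.6 N/mm (vertical).
Torsion M = P·e = 293×10³ × 145 = 42485000 N·mm.
Critical point at (x, y) = (136.5, 167.5) from centroid. f_tx = M·y/J = 442.7 N/mm; f_ty = M·x/J = 360.7 N/mm.
Resultant f_max = √[f_tx² + (f_v + f_ty)²] = √[442.7² + (415.6 + 360.7)²] = 893.7 N/mm.
Capacity per unit length: φr_n = 0.75 × 0.6 × 480 × (0.707 × 5) = 763.6 N/mm.
893.7 > 763.6 → NOT adequate.

f_max ≈ 894 N/mm; NOT adequate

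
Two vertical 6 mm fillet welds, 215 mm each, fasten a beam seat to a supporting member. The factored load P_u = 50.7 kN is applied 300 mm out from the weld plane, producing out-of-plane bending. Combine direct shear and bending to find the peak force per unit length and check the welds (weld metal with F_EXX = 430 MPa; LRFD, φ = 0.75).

L_w = 2 × 215 = 430 mm; section modulus (unit throat) S = 2 × L²/6 = 15410 mm².
Direct shear f_v = P/L_w = 50.7×10³/430 = 117.9 N/mm.
Moment M = P × e = 50.7×10³ × 300 = 15210000 N·mm; bending f_b = M/S = 987.1 N/mm.
f_max = √(f_v² + f_b²) = √(117.9² + 987.1²) = 994.1 N/mm.
φr_n = 0.75 × 0.6 × 430 × (0.707 × 6) = 820.8 N/mm → NOT adequate.

f_max ≈ 994 N/mm; NOT adequate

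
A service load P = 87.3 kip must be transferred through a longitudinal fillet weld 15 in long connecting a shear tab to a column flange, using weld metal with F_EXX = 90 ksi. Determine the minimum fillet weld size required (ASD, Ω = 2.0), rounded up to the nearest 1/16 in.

Total weld length L = 15 in.
Required throat t_e = P × Ω / (0.6 F_EXX × L) = 87.3 × 2.0 / (0.6 × 90 × 15) = 0.2156 in.
Required leg w = t_e / 0.707 = 0.3049 in → use 5/16 in.

w = 5/16 in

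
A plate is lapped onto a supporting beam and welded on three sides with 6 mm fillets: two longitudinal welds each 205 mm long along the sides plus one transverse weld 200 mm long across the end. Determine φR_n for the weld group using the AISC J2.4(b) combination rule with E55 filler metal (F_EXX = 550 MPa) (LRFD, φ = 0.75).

φR_n ≈ 681 kN

t_e = 0.707 × 6 = 4.242 mm.
R_nwl = 0.6 × 550 × 4.242 × 410 × 10⁻³ = 573.9 kN (longitudinal, 2 welds).
R_nwt = 0.6 × 550 × 4.242 × 200 × 10⁻³ = 280 kN (transverse, base value).
(i) R_nwl + R_nwt = 853.9 kN; (ii) 0.85 R_nwl + 1.5 R_nwt = 907.8 kN.
R_n = max = 907.8 kN [governs: (ii)]; φR_n = 680.9 kN.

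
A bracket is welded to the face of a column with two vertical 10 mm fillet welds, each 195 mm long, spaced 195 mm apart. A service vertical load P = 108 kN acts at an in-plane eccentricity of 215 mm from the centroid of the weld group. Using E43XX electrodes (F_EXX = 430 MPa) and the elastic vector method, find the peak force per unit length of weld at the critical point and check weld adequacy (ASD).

f_max ≈ 866 N/mm; adequate

Total weld length L_w = 390 mm. Treat welds as unit-width lines.
Polar moment about centroid: J = 2[d³/12 + d(b/2)²] = 2[195³/12 + 195×97.5²] = 4943000 mm³.
Direct shear f_v = P/L_w = 108×10³ / 390 = 276.9 N/mm (vertical).
Torsion M = P·e = 108×10³ × 215 = 23220000 N·mm.
Critical point at (x, y) = (97.5, 97.5) from centroid. f_tx = M·y/J = 458 N/mm; f_ty = M·x/J = 458 N/mm.
Resultant f_max = √[f_tx² + (f_v + f_ty)²] = √[458² + (276.9 + 458)²] = 865.9 N/mm.
Capacity per unit length: r_n/Ω = (1/2.0) × 0.6 × 430 × (0.707 × 10) = 912 N/mm.
865.9 ≤ 912 → adequate.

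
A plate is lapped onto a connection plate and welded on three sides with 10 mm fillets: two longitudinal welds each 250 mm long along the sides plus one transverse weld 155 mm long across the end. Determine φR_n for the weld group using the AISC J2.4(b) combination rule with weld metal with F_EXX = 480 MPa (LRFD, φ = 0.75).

φR_n ≈ 1000 kN

t_e = 0.707 × 10 = 7.07 mm.
R_nwl = 0.6 × 480 × 7.07 × 500 × 10⁻³ = 1018 kN (longitudinal, 2 welds).
R_nwt = 0.6 × 480 × 7.07 × 155 × 10⁻³ = 315.6 kN (transverse, base value).
(i) R_nwl + R_nwt = 1334 kN; (ii) 0.85 R_nwl + 1.5 R_nwt = 1339 kN.
R_n = max = 1339 kN [governs: (ii)]; φR_n = 1004 kN.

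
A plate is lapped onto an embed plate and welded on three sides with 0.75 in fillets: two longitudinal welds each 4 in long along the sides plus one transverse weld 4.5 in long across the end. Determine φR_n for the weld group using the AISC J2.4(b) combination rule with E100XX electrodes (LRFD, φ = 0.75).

E100XX → F_EXX = 100 ksi.
t_e = 0.707 × 0.75 = 0.5302 in.
R_nwl = 0.6 × 100 × 0.5302 × 8 = 254.5 kip (longitudinal, 2 welds).
R_nwt = 0.6 × 100 × 0.5302 × 4.5 = 143.2 kip (transverse, base value).
(i) R_nwl + R_nwt = 397.7 kip; (ii) 0.85 R_nwl + 1.5 R_nwt = 431.1 kip.
R_n = max = 431.1 kip [governs: (ii)]; φR_n = 323.3 kip.

φR_n ≈ 323 kip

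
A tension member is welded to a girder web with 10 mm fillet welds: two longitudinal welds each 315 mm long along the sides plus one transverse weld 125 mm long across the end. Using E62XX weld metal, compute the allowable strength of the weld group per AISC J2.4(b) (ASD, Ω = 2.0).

R_n/Ω ≈ 993 kN

E62XX → F_EXX = 620 MPa.
t_e = 0.707 × 10 = 7.07 mm.
R_nwl = 0.6 × 620 × 7.07 × 630 × 10⁻³ = 1657 kN (longitudinal, 2 welds).
R_nwt = 0.6 × 620 × 7.07 × 125 × 10⁻³ = 328.8 kN (transverse, base value).
(i) R_nwl + R_nwt = 1986 kN; (ii) 0.85 R_nwl + 1.5 R_nwt = 1902 kN.
R_n = max = 1986 kN [governs: (i)]; R_n/Ω = 992.8 kN.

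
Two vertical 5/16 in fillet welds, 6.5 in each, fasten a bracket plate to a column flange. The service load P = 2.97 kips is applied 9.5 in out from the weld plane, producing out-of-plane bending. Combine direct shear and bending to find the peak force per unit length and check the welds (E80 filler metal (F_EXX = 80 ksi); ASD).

L_w = 2 × 6.5 = 13 in; section modulus (unit throat) S = 2 × L²/6 = 14.08 in².
Direct shear f_v = P/L_w = 2.97/13 = 0.2285 kip/in.
Moment M = P × e = 2.97 × 9.5 = 28.215 kip·in; bending f_b = M/S = 2.003 kip/in.
f_max = √(f_v² + f_b²) = √(0.2285² + 2.003²) = 2.016 kip/in.
r_n/Ω = (1/2.0) × 0.6 × 80 × (0.707 × 0.3125) = 5.302 kip/in → adequate.

f_max ≈ 2.02 kip/in; adequate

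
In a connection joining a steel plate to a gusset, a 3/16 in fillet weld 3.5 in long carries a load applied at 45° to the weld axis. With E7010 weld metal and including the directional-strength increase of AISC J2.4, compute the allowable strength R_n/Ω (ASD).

R_n/Ω ≈ 12.6 kips

E70XX → F_EXX = 70 ksi.
t_e = 0.707 × 0.1875 = 0.1326 in; A_we = 0.1326 × 3.5 = 0.464 in².
Directional factor: 1.0 + 0.5 sin^1.5(45°) = 1.297.
F_nw = 0.6 × 70 × 1.297 = 54.49 ksi.
R_n/Ω = (54.49 × 0.464) / 2.0 = 12.64 kips.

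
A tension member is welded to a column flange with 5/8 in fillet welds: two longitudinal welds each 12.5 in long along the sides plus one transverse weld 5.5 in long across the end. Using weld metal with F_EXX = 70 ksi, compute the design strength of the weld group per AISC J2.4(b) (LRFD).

φR_n ≈ 425 kip

t_e = 0.707 × 0.625 = 0.4419 in.
R_nwl = 0.6 × 70 × 0.4419 × 25 = 464 kip (longitudinal, 2 welds).
R_nwt = 0.6 × 70 × 0.4419 × 5.5 = 102.1 kip (transverse, base value).
(i) R_nwl + R_nwt = 566 kip; (ii) 0.85 R_nwl + 1.5 R_nwt = 547.5 kip.
R_n = max = 566 kip [governs: (i)]; φR_n = 424.5 kip.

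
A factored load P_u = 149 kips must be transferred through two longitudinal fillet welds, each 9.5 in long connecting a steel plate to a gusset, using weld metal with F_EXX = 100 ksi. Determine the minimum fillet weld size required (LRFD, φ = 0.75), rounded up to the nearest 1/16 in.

Total weld length L = 19 in.
Required throat t_e = P_u / (φ × 0.6 F_EXX × L) = 149 / (0.75 × 0.6 × 100 × 19) = 0.1743 in.
Required leg w = t_e / 0.707 = 0.2465 in → use 1/4 in.

w = 1/4 in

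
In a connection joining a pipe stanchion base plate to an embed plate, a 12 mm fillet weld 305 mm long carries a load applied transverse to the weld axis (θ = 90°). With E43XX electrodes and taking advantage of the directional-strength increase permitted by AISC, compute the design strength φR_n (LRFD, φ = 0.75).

φR_n ≈ 751 kN

E43XX → F_EXX = 430 MPa.
t_e = 0.707 × 12 = 8.484 mm; A_we = 8.484 × 305 = 2588 mm².
Directional factor: 1.0 + 0.5 sin^1.5(90°) = 1.5.
F_nw = 0.6 × 430 × 1.5 = 387 MPa.
φR_n = 0.75 × 387 × 2588 × 10⁻³ = 751.1 kN.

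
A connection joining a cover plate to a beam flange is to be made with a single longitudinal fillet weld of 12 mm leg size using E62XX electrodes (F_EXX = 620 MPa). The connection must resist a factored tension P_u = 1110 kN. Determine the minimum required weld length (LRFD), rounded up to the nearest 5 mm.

Throat t_e = 0.707 × 12 = 8.484 mm.
φr_n = 0.75 × 0.6 × 620 × 8.484 × 10⁻³ = 2.367 kN/mm.
L_req = P_u / φr_n = 1110 / 2.367 = 468.9 mm total.
Round up → use L = 470 mm.

L = 470 mm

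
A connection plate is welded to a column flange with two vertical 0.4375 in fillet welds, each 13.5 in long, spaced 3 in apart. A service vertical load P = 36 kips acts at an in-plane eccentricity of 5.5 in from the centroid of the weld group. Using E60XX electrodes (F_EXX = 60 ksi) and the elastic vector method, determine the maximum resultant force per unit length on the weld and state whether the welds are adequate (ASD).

Total weld length L_w = 27 in. Treat welds as unit-width lines.
Polar moment about centroid: J = 2[d³/12 + d(b/2)²] = 2[13.5³/12 + 13.5×1.5²] = 470.8 in³.
Direct shear f_v = P/L_w = 36 / 27 = 1.333 kip/in (vertical).
Torsion M = P·e = 36 × 5.5 = 198 kip·in.
Critical point at (x, y) = (1.5, 6.75) from centroid. f_tx = M·y/J = 2.839 kip/in; f_ty = M·x/J = 0.6308 kip/in.
Resultant f_max = √[f_tx² + (f_v + f_ty)²] = √[2.839² + (1.333 + 0.6308)²] = 3.452 kip/in.
Capacity per unit length: r_n/Ω = (1/2.0) × 0.6 × 60 × (0.707 × 0.4375) = 5.568 kip/in.
3.452 ≤ 5.568 → adequate.

f_max ≈ 3.45 kip/in; adequate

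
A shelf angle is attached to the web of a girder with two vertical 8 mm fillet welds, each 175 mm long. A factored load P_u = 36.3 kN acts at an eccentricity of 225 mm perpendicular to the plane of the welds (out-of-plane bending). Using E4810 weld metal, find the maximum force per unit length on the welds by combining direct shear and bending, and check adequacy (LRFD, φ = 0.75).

E48XX → F_EXX = 480 MPa.
L_w = 2 × 175 = 350 mm; section modulus (unit throat) S = 2 × L²/6 = 10210 mm².
Direct shear f_v = P/L_w = 36.3×10³/350 = 103.7 N/mm.
Moment M = P × e = 36.3×10³ × 225 = 8167500 N·mm; bending f_b = M/S = 800.1 N/mm.
f_max = √(f_v² + f_b²) = √(103.7² + 800.1²) = 806.8 N/mm.
φr_n = 0.75 × 0.6 × 480 × (0.707 × 8) = 1222 N/mm → adequate.

f_max ≈ 807 N/mm; adequate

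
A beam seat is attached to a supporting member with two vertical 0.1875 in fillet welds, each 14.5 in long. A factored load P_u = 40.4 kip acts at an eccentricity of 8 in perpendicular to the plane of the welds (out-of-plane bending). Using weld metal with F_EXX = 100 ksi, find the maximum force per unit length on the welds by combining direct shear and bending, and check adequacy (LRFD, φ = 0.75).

f_max ≈ 4.82 kip/in; adequate

L_w = 2 × 14.5 = 29 in; section modulus (unit throat) S = 2 × L²/6 = 70.08 in².
Direct shear f_v = P/L_w = 40.4/29 = 1.393 kip/in.
Moment M = P × e = 40.4 × 8 = 323.2 kip·in; bending f_b = M/S = 4.612 kip/in.
f_max = √(f_v² + f_b²) = √(1.393² + 4.612²) = 4.817 kip/in.
φr_n = 0.75 × 0.6 × 100 × (0.707 × 0.1875) = 5.965 kip/in → adequate.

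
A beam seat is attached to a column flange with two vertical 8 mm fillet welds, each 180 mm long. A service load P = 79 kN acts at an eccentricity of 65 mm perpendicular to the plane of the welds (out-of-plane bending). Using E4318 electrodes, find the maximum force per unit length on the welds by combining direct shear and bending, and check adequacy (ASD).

E43XX → F_EXX = 430 MPa.
L_w = 2 × 180 = 360 mm; section modulus (unit throat) S = 2 × L²/6 = 10800 mm².
Direct shear f_v = P/L_w = 79×10³/360 = 219.4 N/mm.
Moment M = P × e = 79×10³ × 65 = 5135000 N·mm; bending f_b = M/S = 475.5 N/mm.
f_max = √(f_v² + f_b²) = √(219.4² + 475.5²) = 523.7 N/mm.
r_n/Ω = (1/2.0) × 0.6 × 430 × (0.707 × 8) = 729.6 N/mm → adequate.

f_max ≈ 524 N/mm; adequate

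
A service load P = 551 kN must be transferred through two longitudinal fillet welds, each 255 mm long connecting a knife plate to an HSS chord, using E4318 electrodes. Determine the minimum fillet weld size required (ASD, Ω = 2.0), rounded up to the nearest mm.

w = 12 mm

E43XX → F_EXX = 430 MPa.
Total weld length L = 510 mm.
Required throat t_e = P × Ω / (0.6 F_EXX × L) = 551 × 2.0 / (0.6 × 430 × 510 × 10⁻³) = 8.375 mm.
Required leg w = t_e / 0.707 = 11.85 mm → use 12 mm.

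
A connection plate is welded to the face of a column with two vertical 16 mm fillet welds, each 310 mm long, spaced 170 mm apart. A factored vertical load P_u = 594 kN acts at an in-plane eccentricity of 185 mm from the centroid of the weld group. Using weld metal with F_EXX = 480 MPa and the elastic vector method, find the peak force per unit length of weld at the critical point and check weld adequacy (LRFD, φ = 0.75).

f_max ≈ 2650 N/mm; NOT adequate

Total weld length L_w = 620 mm. Treat welds as unit-width lines.
Polar moment about centroid: J = 2[d³/12 + d(b/2)²] = 2[310³/12 + 310×85²] = 9445000 mm³.
Direct shear f_v = P/L_w = 594×10³ / 620 = 958.1 N/mm (vertical).
Torsion M = P·e = 594×10³ × 185 = 109890000 N·mm.
Critical point at (x, y) = (85, 155) from centroid. f_tx = M·y/J = 1803 N/mm; f_ty = M·x/J = 989 N/mm.
Resultant f_max = √[f_tx² + (f_v + f_ty)²] = √[1803² + (958.1 + 989)²] = 2654 N/mm.
Capacity per unit length: φr_n = 0.75 × 0.6 × 480 × (0.707 × 16) = 2443 N/mm.
2654 > 2443 → NOT adequate.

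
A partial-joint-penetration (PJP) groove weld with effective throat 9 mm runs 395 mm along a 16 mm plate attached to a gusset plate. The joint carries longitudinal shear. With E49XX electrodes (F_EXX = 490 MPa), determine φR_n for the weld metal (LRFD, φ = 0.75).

Effective throat (given) t_e = 9 mm.
A_we = 9 × 395 = 3555 mm².
F_nw = 0.6 F_EXX = 294 MPa.
φR_n = 0.75 × 294 × 3555 × 10⁻³ = 783.9 kN.

φR_n ≈ 784 kN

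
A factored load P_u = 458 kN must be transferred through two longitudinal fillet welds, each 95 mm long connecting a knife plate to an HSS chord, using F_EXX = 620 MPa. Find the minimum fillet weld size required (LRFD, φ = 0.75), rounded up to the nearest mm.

Total weld length L = 190 mm.
Required throat t_e = P_u / (φ × 0.6 F_EXX × L) = 458 / (0.75 × 0.6 × 620 × 190 × 10⁻³) = 8.64 mm.
Required leg w = t_e / 0.707 = 12.22 mm → use 13 mm.

w = 13 mm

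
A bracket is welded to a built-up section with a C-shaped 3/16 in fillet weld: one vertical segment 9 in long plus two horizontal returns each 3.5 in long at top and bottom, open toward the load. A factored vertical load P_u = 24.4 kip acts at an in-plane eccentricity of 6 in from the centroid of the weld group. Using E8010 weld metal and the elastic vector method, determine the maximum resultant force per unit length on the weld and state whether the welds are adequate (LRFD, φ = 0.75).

E80XX → F_EXX = 80 ksi.
Total weld length L_w = 16 in. Treat welds as unit-width lines.
Centroid: x̄ = 2×3.5×1.75 / 16 = 0.7656 in from the vertical weld.
Polar moment about centroid: J = I_x + I_y = [9³/12 + 2×3.5×4.5²] + [9×0.7656² + 2(3.5³/12 + 3.5×0.9844²)] = 221.7 in³.
Direct shear f_v = P/L_w = 24.4 / 16 = 1.525 kip/in (vertical).
Torsion M = P·e = 24.4 × 6 = 146.4 kip·in.
Critical point at (x, y) = (2.734, 4.5) from centroid. f_tx = M·y/J = 2.972 kip/in; f_ty = M·x/J = 1.806 kip/in.
Resultant f_max = √[f_tx² + (f_v + f_ty)²] = √[2.972² + (1.525 + 1.806)²] = 4.464 kip/in.
Capacity per unit length: φr_n = 0.75 × 0.6 × 80 × (0.707 × 0.1875) = 4.772 kip/in.
4.464 ≤ 4.772 → adequate.

f_max ≈ 4.46 kip/in; adequate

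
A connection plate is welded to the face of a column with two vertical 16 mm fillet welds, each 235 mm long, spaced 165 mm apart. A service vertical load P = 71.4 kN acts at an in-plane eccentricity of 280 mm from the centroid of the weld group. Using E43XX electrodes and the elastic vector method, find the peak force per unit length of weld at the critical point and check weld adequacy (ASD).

f_max ≈ 635 N/mm; adequate

E43XX → F_EXX = 430 MPa.
Total weld length L_w = 470 mm. Treat welds as unit-width lines.
Polar moment about centroid: J = 2[d³/12 + d(b/2)²] = 2[235³/12 + 235×82.5²] = 5362000 mm³.
Direct shear f_v = P/L_w = 71.4×10³ / 470 = 151.9 N/mm (vertical).
Torsion M = P·e = 71.4×10³ × 280 = 19992000 N·mm.
Critical point at (x, y) = (82.5, 117.5) from centroid. f_tx = M·y/J = 438.1 N/mm; f_ty = M·x/J = 307.6 N/mm.
Resultant f_max = √[f_tx² + (f_v + f_ty)²] = √[438.1² + (151.9 + 307.6)²] = 634.9 N/mm.
Capacity per unit length: r_n/Ω = (1/2.0) × 0.6 × 430 × (0.707 × 16) = 1459 N/mm.
634.9 ≤ 1459 → adequate.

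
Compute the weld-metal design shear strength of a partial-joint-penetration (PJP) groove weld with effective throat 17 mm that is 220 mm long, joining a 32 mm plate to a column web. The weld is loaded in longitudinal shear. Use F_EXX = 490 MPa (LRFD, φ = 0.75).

φR_n ≈ 825 kN

Effective throat (given) t_e = 17 mm.
A_we = 17 × 220 = 3740 mm².
F_nw = 0.6 F_EXX = 294 MPa.
φR_n = 0.75 × 294 × 3740 × 10⁻³ = 824.7 kN.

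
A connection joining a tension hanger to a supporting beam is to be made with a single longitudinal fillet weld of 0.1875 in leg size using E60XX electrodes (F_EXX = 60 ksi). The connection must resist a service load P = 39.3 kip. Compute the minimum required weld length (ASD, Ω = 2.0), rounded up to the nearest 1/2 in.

Throat t_e = 0.707 × 0.1875 = 0.1326 in.
r_n/Ω = (0.6 × 60 × 0.1326) / 2.0 = 2.386 kip/in.
L_req = P / (r_n/Ω) = 39.3 / 2.386 = 16.47 in total.
Round up → use L = 16.5 in.

L = 16.5 in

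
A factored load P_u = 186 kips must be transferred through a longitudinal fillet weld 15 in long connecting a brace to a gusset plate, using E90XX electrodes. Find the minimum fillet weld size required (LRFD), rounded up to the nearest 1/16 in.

E90XX → F_EXX = 90 ksi.
Total weld length L = 15 in.
Required throat t_e = P_u / (φ × 0.6 F_EXX × L) = 186 / (0.75 × 0.6 × 90 × 15) = 0.3062 in.
Required leg w = t_e / 0.707 = 0.4331 in → use 7/16 in.

w = 7/16 in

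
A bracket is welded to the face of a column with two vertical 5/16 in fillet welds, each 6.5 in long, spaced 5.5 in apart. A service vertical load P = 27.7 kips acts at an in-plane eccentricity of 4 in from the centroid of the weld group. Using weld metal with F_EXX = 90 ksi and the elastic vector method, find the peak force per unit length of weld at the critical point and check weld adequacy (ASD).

Total weld length L_w = 13 in. Treat welds as unit-width lines.
Polar moment about centroid: J = 2[d³/12 + d(b/2)²] = 2[6.5³/12 + 6.5×2.75²] = 144.1 in³.
Direct shear f_v = P/L_w = 27.7 / 13 = 2.131 kip/in (vertical).
Torsion M = P·e = 27.7 × 4 = 110.8 kip·in.
Critical point at (x, y) = (2.75, 3.25) from centroid. f_tx = M·y/J = 2.499 kip/in; f_ty = M·x/J = 2.115 kip/in.
Resultant f_max = √[f_tx² + (f_v + f_ty)²] = √[2.499² + (2.131 + 2.115)²] = 4.927 kip/in.
Capacity per unit length: r_n/Ω = (1/2.0) × 0.6 × 90 × (0.707 × 0.3125) = 5.965 kip/in.
4.927 ≤ 5.965 → adequate.

f_max ≈ 4.93 kip/in; adequate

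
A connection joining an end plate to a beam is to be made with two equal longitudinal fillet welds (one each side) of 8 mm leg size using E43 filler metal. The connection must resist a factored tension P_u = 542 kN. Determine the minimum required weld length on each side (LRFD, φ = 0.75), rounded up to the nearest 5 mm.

L = 250 mm on each side

E43XX → F_EXX = 430 MPa.
Throat t_e = 0.707 × 8 = 5.656 mm.
φr_n = 0.75 × 0.6 × 430 × 5.656 × 10⁻³ = 1.094 kN/mm.
L_req = P_u / φr_n = 542 / 1.094 = 495.2 mm total.
Per side: 495.2 / 2 = 247.6 mm.
Round up → use L = 250 mm on each side.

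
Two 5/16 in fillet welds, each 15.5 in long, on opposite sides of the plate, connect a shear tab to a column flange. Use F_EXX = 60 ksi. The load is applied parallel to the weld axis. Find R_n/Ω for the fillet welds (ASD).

Effective throat t_e = 0.707 × 0.3125 = 0.2209 in.
Total length L = 31 in; A_we = 0.2209 × 31 = 6.849 in².
F_nw = 0.6 F_EXX = 0.6 × 60 = 36 ksi.
R_n = 36 × 6.849 = 246.6 kips; R_n/Ω = 246.6/2.0 = 123.3 kips.

R_n/Ω ≈ 123 kips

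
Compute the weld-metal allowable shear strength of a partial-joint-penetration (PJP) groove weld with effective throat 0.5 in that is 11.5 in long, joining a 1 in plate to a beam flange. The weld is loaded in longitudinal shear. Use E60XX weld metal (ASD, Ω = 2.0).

E60XX → F_EXX = 60 ksi.
Effective throat (given) t_e = 0.5 in.
A_we = 0.5 × 11.5 = 5.75 in².
F_nw = 0.6 F_EXX = 36 ksi.
R_n/Ω = (36 × 5.75) / 2.0 = 103.5 kip.

R_n/Ω ≈ 104 kip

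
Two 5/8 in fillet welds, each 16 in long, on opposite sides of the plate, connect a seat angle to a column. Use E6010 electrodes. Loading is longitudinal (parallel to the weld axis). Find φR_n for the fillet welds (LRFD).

φR_n ≈ 382 kips

E60XX → F_EXX = 60 ksi.
Effective throat t_e = 0.707 × 0.625 = 0.4419 in.
Total length L = 32 in; A_we = 0.4419 × 32 = 14.14 in².
F_nw = 0.6 F_EXX = 0.6 × 60 = 36 ksi.
φR_n = 0.75 × 36 × 14.14 = 381.8 kips.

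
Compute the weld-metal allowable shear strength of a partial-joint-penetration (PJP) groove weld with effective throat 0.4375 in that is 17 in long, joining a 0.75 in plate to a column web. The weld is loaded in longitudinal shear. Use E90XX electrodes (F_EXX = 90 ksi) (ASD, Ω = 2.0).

Effective throat (given) t_e = 0.4375 in.
A_we = 0.4375 × 17 = 7.438 in².
F_nw = 0.6 F_EXX = 54 ksi.
R_n/Ω = (54 × 7.438) / 2.0 = 200.8 kip.

R_n/Ω ≈ 201 kip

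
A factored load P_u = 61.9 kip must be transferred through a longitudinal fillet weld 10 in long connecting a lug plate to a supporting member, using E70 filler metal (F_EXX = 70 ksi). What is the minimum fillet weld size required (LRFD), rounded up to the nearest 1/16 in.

Total weld length L = 10 in.
Required throat t_e = P_u / (φ × 0.6 F_EXX × L) = 61.9 / (0.75 × 0.6 × 70 × 10) = 0.1965 in.
Required leg w = t_e / 0.707 = 0.2779 in → use 5/16 in.

w = 5/16 in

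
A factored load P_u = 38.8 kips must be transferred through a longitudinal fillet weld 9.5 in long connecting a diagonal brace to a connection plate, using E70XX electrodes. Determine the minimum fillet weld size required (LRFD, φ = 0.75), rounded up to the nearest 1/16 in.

w = 3/16 in

E70XX → F_EXX = 70 ksi.
Total weld length L = 9.5 in.
Required throat t_e = P_u / (φ × 0.6 F_EXX × L) = 38.8 / (0.75 × 0.6 × 70 × 9.5) = 0.1297 in.
Required leg w = t_e / 0.707 = 0.1834 in → use 3/16 in.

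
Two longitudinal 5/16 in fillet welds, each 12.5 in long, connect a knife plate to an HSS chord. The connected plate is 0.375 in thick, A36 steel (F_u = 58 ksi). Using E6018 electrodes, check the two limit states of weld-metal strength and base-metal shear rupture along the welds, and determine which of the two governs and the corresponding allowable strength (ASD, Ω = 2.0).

E60XX → F_EXX = 60 ksi.
t_e = 0.707 × 0.3125 = 0.2209 in; L = 25 in.
Weld metal: R_n/Ω = (1/2.0) × 0.6 × 60 × 0.2209 × 25 = 99.42 kip.
Base metal (shear rupture): R_n/Ω = (1/2.0) × 0.6 × 58 × 0.375 × 25 = 163.1 kip.
Governing: weld metal.

R_n/Ω ≈ 99.4 kip (weld metal governs)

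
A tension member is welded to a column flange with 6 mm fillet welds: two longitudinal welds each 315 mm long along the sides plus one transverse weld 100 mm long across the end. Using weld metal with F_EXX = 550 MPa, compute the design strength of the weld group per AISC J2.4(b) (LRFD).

t_e = 0.707 × 6 = 4.242 mm.
R_nwl = 0.6 × 550 × 4.242 × 630 × 10⁻³ = 881.9 kN (longitudinal, 2 welds).
R_nwt = 0.6 × 550 × 4.242 × 100 × 10⁻³ = 140 kN (transverse, base value).
(i) R_nwl + R_nwt = 1022 kN; (ii) 0.85 R_nwl + 1.5 R_nwt = 959.6 kN.
R_n = max = 1022 kN [governs: (i)]; φR_n = 766.4 kN.

φR_n ≈ 766 kN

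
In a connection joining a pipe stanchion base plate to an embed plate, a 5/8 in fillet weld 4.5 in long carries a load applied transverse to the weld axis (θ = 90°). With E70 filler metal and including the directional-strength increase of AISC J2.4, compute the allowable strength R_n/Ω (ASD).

E70XX → F_EXX = 70 ksi.
t_e = 0.707 × 0.625 = 0.4419 in; A_we = 0.4419 × 4.5 = 1.988 in².
Directional factor: 1.0 + 0.5 sin^1.5(90°) = 1.5.
F_nw = 0.6 × 70 × 1.5 = 63 ksi.
R_n/Ω = (63 × 1.988) / 2.0 = 62.64 kip.

R_n/Ω ≈ 62.6 kip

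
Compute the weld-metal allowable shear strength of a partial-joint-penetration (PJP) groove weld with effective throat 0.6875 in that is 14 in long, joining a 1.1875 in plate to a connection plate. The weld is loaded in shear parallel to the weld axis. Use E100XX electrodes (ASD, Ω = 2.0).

R_n/Ω ≈ 289 kip

E100XX → F_EXX = 100 ksi.
Effective throat (given) t_e = 0.6875 in.
A_we = 0.6875 × 14 = 9.625 in².
F_nw = 0.6 F_EXX = 60 ksi.
R_n/Ω = (60 × 9.625) / 2.0 = 288.8 kip.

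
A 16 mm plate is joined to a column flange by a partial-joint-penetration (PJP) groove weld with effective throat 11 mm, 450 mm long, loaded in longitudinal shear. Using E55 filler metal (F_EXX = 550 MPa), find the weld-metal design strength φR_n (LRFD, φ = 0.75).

φR_n ≈ 1230 kN

Effective throat (given) t_e = 11 mm.
A_we = 11 × 450 = 4950 mm².
F_nw = 0.6 F_EXX = 330 MPa.
φR_n = 0.75 × 330 × 4950 × 10⁻³ = 1225 kN.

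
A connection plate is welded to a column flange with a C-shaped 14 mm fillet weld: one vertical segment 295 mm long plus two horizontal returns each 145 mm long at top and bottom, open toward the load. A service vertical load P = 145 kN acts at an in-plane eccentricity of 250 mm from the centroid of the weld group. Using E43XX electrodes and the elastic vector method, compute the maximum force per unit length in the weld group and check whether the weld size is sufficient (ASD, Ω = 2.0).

E43XX → F_EXX = 430 MPa.
Total weld length L_w = 585 mm. Treat welds as unit-width lines.
Centroid: x̄ = 2×145×72.5 / 585 = 35.94 mm from the vertical weld.
Polar moment about centroid: J = I_x + I_y = [295³/12 + 2×145×147.5²] + [295×35.94² + 2(145³/12 + 145×36.56²)] = 9725000 mm³.
Direct shear f_v = P/L_w = 145×10³ / 585 = 247.9 N/mm (vertical).
Torsion M = P·e = 145×10³ × 250 = 36250000 N·mm.
Critical point at (x, y) = (109.1, 147.5) from centroid. f_tx = M·y/J = 549.8 N/mm; f_ty = M·x/J = 406.5 N/mm.
Resultant f_max = √[f_tx² + (f_v + f_ty)²] = √[549.8² + (247.9 + 406.5)²] = 854.7 N/mm.
Capacity per unit length: r_n/Ω = (1/2.0) × 0.6 × 430 × (0.707 × 14) = 1277 N/mm.
854.7 ≤ 1277 → adequate.

f_max ≈ 855 N/mm; adequate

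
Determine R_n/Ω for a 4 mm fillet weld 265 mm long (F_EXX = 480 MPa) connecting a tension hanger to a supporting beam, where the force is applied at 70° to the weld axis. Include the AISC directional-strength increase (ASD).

t_e = 0.707 × 4 = 2.828 mm; A_we = 2.828 × 265 = 749.4 mm².
Directional factor: 1.0 + 0.5 sin^1.5(70°) = 1.455.
F_nw = 0.6 × 480 × 1.455 = 419.2 MPa.
R_n/Ω = (419.2 × 749.4) / 2.0 × 10⁻³ = 157.1 kN.

R_n/Ω ≈ 157 kN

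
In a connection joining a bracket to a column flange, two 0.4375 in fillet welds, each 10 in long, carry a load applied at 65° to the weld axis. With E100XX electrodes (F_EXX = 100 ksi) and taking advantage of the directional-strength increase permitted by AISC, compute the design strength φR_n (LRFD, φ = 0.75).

t_e = 0.707 × 0.4375 = 0.3093 in; A_we = 0.3093 × 20 = 6.186 in².
Directional factor: 1.0 + 0.5 sin^1.5(65°) = 1.431.
F_nw = 0.6 × 100 × 1.431 = 85.88 ksi.
φR_n = 0.75 × 85.88 × 6.186 = 398.5 kips.

φR_n ≈ 398 kips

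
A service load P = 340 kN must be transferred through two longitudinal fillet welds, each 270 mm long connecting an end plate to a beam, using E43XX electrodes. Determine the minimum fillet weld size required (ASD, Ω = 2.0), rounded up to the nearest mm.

w = 7 mm

E43XX → F_EXX = 430 MPa.
Total weld length L = 540 mm.
Required throat t_e = P × Ω / (0.6 F_EXX × L) = 340 × 2.0 / (0.6 × 430 × 540 × 10⁻³) = 4.881 mm.
Required leg w = t_e / 0.707 = 6.904 mm → use 7 mm.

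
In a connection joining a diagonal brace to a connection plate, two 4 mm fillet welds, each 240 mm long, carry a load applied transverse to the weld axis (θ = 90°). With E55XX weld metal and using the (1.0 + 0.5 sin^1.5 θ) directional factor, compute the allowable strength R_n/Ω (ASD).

E55XX → F_EXX = 550 MPa.
t_e = 0.707 × 4 = 2.828 mm; A_we = 2.828 × 480 = 1357 mm².
Directional factor: 1.0 + 0.5 sin^1.5(90°) = 1.5.
F_nw = 0.6 × 550 × 1.5 = 495 MPa.
R_n/Ω = (495 × 1357) / 2.0 × 10⁻³ = 336 kN.

R_n/Ω ≈ 336 kN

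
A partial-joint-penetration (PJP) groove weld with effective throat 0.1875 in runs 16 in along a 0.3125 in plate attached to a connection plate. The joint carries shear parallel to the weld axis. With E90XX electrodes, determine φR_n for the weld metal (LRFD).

E90XX → F_EXX = 90 ksi.
Effective throat (given) t_e = 0.1875 in.
A_we = 0.1875 × 16 = 3 in².
F_nw = 0.6 F_EXX = 54 ksi.
φR_n = 0.75 × 54 × 3 = 121.5 kip.

φR_n ≈ 122 kip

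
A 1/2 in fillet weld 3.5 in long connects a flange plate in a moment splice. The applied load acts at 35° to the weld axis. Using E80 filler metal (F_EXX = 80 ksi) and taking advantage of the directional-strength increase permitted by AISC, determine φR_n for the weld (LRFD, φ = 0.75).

φR_n ≈ 54.2 kips

t_e = 0.707 × 0.5 = 0.3535 in; A_we = 0.3535 × 3.5 = 1.237 in².
Directional factor: 1.0 + 0.5 sin^1.5(35°) = 1.217.
F_nw = 0.6 × 80 × 1.217 = 58.43 ksi.
φR_n = 0.75 × 58.43 × 1.237 = 54.22 kips.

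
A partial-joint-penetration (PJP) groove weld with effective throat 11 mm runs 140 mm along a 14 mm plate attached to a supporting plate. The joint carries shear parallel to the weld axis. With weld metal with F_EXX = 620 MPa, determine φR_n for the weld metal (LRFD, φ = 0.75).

φR_n ≈ 430 kN

Effective throat (given) t_e = 11 mm.
A_we = 11 × 140 = 1540 mm².
F_nw = 0.6 F_EXX = 372 MPa.
φR_n = 0.75 × 372 × 1540 × 10⁻³ = 429.7 kN.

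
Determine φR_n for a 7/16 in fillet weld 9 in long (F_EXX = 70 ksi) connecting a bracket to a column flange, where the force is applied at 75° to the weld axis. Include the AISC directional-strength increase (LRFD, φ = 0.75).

φR_n ≈ 129 kips

t_e = 0.707 × 0.4375 = 0.3093 in; A_we = 0.3093 × 9 = 2.784 in².
Directional factor: 1.0 + 0.5 sin^1.5(75°) = 1.475.
F_nw = 0.6 × 70 × 1.475 = 61.94 ksi.
φR_n = 0.75 × 61.94 × 2.784 = 129.3 kips.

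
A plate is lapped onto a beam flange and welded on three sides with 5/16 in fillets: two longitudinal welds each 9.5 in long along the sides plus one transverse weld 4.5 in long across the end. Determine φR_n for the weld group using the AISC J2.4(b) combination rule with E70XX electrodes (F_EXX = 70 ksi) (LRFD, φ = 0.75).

t_e = 0.707 × 0.3125 = 0.2209 in.
R_nwl = 0.6 × 70 × 0.2209 × 19 = 176.3 kip (longitudinal, 2 welds).
R_nwt = 0.6 × 70 × 0.2209 × 4.5 = 41.76 kip (transverse, base value).
(i) R_nwl + R_nwt = 218.1 kip; (ii) 0.85 R_nwl + 1.5 R_nwt = 212.5 kip.
R_n = max = 218.1 kip [governs: (i)]; φR_n = 163.5 kip.

φR_n ≈ 164 kip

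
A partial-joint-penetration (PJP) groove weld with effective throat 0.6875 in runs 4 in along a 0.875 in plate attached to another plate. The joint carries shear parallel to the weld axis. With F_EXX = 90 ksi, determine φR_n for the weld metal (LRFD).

Effective throat (given) t_e = 0.6875 in.
A_we = 0.6875 × 4 = 2.75 in².
F_nw = 0.6 F_EXX = 54 ksi.
φR_n = 0.75 × 54 × 2.75 = 111.4 kips.

φR_n ≈ 111 kips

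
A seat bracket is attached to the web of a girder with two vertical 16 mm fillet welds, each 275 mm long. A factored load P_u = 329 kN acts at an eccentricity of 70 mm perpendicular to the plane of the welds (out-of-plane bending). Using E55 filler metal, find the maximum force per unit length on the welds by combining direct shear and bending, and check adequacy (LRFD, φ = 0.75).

E55XX → F_EXX = 550 MPa.
L_w = 2 × 275 = 550 mm; section modulus (unit throat) S = 2 × L²/6 = 25210 mm².
Direct shear f_v = P/L_w = 329×10³/550 = 598.2 N/mm.
Moment M = P × e = 329×10³ × 70 = 23030000 N·mm; bending f_b = M/S = 913.6 N/mm.
f_max = √(f_v² + f_b²) = √(598.2² + 913.6²) = 1092 N/mm.
φr_n = 0.75 × 0.6 × 550 × (0.707 × 16) = 2800 N/mm → adequate.

f_max ≈ 1090 N/mm; adequate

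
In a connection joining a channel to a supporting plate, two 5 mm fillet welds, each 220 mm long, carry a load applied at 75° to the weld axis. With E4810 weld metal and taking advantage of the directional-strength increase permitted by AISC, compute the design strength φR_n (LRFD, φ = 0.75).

φR_n ≈ 495 kN

E48XX → F_EXX = 480 MPa.
t_e = 0.707 × 5 = 3.535 mm; A_we = 3.535 × 440 = 1555 mm².
Directional factor: 1.0 + 0.5 sin^1.5(75°) = 1.475.
F_nw = 0.6 × 480 × 1.475 = 424.7 MPa.
φR_n = 0.75 × 424.7 × 1555 × 10⁻³ = 495.4 kN.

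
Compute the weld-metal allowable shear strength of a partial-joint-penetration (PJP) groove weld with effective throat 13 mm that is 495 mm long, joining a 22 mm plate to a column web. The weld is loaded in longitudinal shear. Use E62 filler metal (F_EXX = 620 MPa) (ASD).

R_n/Ω ≈ 1200 kN

Effective throat (given) t_e = 13 mm.
A_we = 13 × 495 = 6435 mm².
F_nw = 0.6 F_EXX = 372 MPa.
R_n/Ω = (372 × 6435) / 2.0 × 10⁻³ = 1197 kN.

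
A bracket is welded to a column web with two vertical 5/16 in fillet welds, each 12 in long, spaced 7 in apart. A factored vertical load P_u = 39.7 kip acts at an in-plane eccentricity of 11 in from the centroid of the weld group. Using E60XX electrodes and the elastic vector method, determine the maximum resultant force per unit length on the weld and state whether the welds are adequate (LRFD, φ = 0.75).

E60XX → F_EXX = 60 ksi.
Total weld length L_w = 24 in. Treat welds as unit-width lines.
Polar moment about centroid: J = 2[d³/12 + d(b/2)²] = 2[12³/12 + 12×3.5²] = 582 in³.
Direct shear f_v = P/L_w = 39.7 / 24 = 1.654 kip/in (vertical).
Torsion M = P·e = 39.7 × 11 = 436.7 kip·in.
Critical point at (x, y) = (3.5, 6) from centroid. f_tx = M·y/J = 4.502 kip/in; f_ty = M·x/J = 2.626 kip/in.
Resultant f_max = √[f_tx² + (f_v + f_ty)²] = √[4.502² + (1.654 + 2.626)²] = 6.212 kip/in.
Capacity per unit length: φr_n = 0.75 × 0.6 × 60 × (0.707 × 0.3125) = 5.965 kip/in.
6.212 > 5.965 → NOT adequate.

f_max ≈ 6.21 kip/in; NOT adequate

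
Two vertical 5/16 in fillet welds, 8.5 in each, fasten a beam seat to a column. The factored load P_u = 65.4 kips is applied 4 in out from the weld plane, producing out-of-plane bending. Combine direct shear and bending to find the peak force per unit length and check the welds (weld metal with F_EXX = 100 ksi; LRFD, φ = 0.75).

L_w = 2 × 8.5 = 17 in; section modulus (unit throat) S = 2 × L²/6 = 24.08 in².
Direct shear f_v = P/L_w = 65.4/17 = 3.847 kip/in.
Moment M = P × e = 65.4 × 4 = 261.6 kip·in; bending f_b = M/S = 10.86 kip/in.
f_max = √(f_v² + f_b²) = √(3.847² + 10.86²) = 11.52 kip/in.
φr_n = 0.75 × 0.6 × 100 × (0.707 × 0.3125) = 9.942 kip/in → NOT adequate.

f_max ≈ 11.5 kip/in; NOT adequate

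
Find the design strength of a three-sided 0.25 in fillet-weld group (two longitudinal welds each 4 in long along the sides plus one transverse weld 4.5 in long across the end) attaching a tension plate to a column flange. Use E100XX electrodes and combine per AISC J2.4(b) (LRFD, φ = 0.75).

E100XX → F_EXX = 100 ksi.
t_e = 0.707 × 0.25 = 0.1767 in.
R_nwl = 0.6 × 100 × 0.1767 × 8 = 84.84 kip (longitudinal, 2 welds).
R_nwt = 0.6 × 100 × 0.1767 × 4.5 = 47.72 kip (transverse, base value).
(i) R_nwl + R_nwt = 132.6 kip; (ii) 0.85 R_nwl + 1.5 R_nwt = 143.7 kip.
R_n = max = 143.7 kip [governs: (ii)]; φR_n = 107.8 kip.

φR_n ≈ 108 kip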